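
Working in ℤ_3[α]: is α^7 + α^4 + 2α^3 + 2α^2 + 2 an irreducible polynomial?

Yes

Write h(α) = α^7 + α^4 + 2α^3 + 2α^2 + 2.
Check for roots in ℤ_3: h(0) = 2; h(1) = 2; h(2) = 2.
No roots, so no linear factors.
Monic irreducibles of degree 2 over GF(3): α^2 + 1, α^2 + α + 2, α^2 + 2α + 2.
None of them divide h (all give nonzero remainder).
Degree-3 irreducible divisors: test the 8 monic irreducibles of degree 3 over GF(3).
None of them divide h (all give nonzero remainder).
No irreducible factor of degree ≤ 3 exists, so h is irreducible over GF(3).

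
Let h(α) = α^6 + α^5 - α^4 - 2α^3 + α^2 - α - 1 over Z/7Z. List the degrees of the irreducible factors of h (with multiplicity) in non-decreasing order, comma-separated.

Complete factorization: h(α) = (α^6 + α^5 - α^4 - 2α^3 + α^2 - α - 1).
Factor degrees with multiplicity: 6 = 6.

6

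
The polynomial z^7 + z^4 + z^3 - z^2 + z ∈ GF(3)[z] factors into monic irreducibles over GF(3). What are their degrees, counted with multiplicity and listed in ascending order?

Write f(z) = z^7 + z^4 + z^3 - z^2 + z.
Roots in GF(3): f(0) = 0 → root; f(1) = 0 → root; f(2) = 0 → root.
Linear factors from roots: (z), (z - 1), (z + 1).
Complete factorization: f(z) = (z)·(z - 1)·(z + 1)^2·(z^3 - z^2 - z - 1).
Factor degrees with multiplicity: 1 + 1 + 1 + 1 + 3 = 7.

1, 1, 1, 1, 3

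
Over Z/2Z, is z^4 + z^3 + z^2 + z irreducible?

Write m(z) = z^4 + z^3 + z^2 + z.
Check for roots in Z/2Z: m(0) = 0 → root; m(1) = 0 → root.
m(0) = 0, so (z) divides m(z); m is reducible.

No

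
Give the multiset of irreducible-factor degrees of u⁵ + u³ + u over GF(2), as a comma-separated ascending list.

Write g(u) = u⁵ + u³ + u.
Roots in GF(2): g(0) = 0 → root; g(1) = 1.
Linear factors from roots: (u).
Complete factorization: g(u) = (u)·(u² + u + 1)^2.
Factor degrees with multiplicity: 1 + 2 + 2 = 5.

1, 2, 2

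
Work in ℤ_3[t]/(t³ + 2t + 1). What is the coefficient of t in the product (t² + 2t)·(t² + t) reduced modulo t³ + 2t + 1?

2

Multiply in ℤ_3[t]: (t² + 2t)·(t² + t) = t⁴ + 2t².
Reduce using t³ ≡ t + 2 (mod t³ + 2t + 1).
Reduced: 2t.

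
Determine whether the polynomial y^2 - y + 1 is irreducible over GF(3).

No

Write g(y) = y^2 - y + 1.
Check for roots in GF(3): g(0) = 1; g(1) = 1; g(2) = 0 → root.
g(2) = 0, so (y − 2) divides g(y); g is reducible.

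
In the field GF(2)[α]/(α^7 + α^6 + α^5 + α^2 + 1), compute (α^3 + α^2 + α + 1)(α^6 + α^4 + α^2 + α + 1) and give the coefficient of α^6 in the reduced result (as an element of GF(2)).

1

Multiply in GF(2)[α]: (α^3 + α^2 + α + 1)·(α^6 + α^4 + α^2 + α + 1) = α^9 + α^8 + α^4 + α^3 + α^2 + 1.
Reduce using α^7 ≡ α^6 + α^5 + α^2 + 1 (mod α^7 + α^6 + α^5 + α^2 + 1).
Reduced: α^6 + α^5 + α^3 + α^2.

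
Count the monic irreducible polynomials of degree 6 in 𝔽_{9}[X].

88440

By the necklace-counting formula, N_9(6) = (1/6) Σ_{d|6} μ(6/d)·9^d.
Divisors of 6: 1, 2, 3, 6; μ(6/d) for each: 1, -1, -1, 1.
Σ = 9^1 − 9^2 − 9^3 + 9^6 = 530640.
N = 530640/6 = 88440.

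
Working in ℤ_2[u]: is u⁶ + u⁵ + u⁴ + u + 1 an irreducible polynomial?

Write P(u) = u⁶ + u⁵ + u⁴ + u + 1.
Check for roots in ℤ_2: P(0) = 1; P(1) = 1.
No roots, so no linear factors.
Monic irreducibles of degree 2 over GF(2): u² + u + 1.
None of them divide P (all give nonzero remainder).
Monic irreducibles of degree 3 over GF(2): u³ + u + 1, u³ + u² + 1.
None of them divide P (all give nonzero remainder).
No irreducible factor of degree ≤ 3 exists, so P is irreducible over GF(2).

Yes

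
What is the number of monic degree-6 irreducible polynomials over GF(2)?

By the necklace-counting formula, N_2(6) = (1/6) Σ_{d|6} μ(6/d)·2^d.
Divisors of 6: 1, 2, 3, 6; μ(6/d) for each: 1, -1, -1, 1.
Σ = 2^1 − 2^2 − 2^3 + 2^6 = 54.
N = 54/6 = 9.

9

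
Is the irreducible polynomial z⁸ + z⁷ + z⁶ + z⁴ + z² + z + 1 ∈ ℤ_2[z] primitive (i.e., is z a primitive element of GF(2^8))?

Write f(z) = z⁸ + z⁷ + z⁶ + z⁴ + z² + z + 1.
|GF(2^8)^×| = 2^8 − 1 = 255. Prime factorization: 255 = 3·5·17.
f is primitive ⇔ z has order 255 in GF(2)[z]/(f), i.e. z^(255/q) ≠ 1 for each prime q | 255.
z^(85) mod f = 1
z^(51) mod f = 1
z^(15) mod f = z⁷ + z⁴ + z³ + z² + z.
Since z^(85) = 1, the order of z divides 85 < 255; not primitive.

No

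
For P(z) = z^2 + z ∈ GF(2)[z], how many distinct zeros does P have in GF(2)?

Evaluate at each of the 2 elements of GF(2):
P(0) = 0 → root; P(1) = 0 → root.
Roots: {0, 1}.

2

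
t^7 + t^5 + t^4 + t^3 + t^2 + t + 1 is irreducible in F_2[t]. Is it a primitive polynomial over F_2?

Write f(t) = t^7 + t^5 + t^4 + t^3 + t^2 + t + 1.
|GF(2^7)^×| = 2^7 − 1 = 127. Prime factorization: 127 = 127.
f is primitive ⇔ t has order 127 in GF(2)[t]/(f), i.e. t^(127/q) ≠ 1 for each prime q | 127.
t^(1) mod f = t.
None equal 1, so t has full order 127; f is primitive.

Yes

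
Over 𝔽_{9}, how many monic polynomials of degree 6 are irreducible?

By the necklace-counting formula, N_9(6) = (1/6) Σ_{d|6} μ(6/d)·9^d.
Divisors of 6: 1, 2, 3, 6; μ(6/d) for each: 1, -1, -1, 1.
Σ = 9^1 − 9^2 − 9^3 + 9^6 = 530640.
N = 530640/6 = 88440.

88440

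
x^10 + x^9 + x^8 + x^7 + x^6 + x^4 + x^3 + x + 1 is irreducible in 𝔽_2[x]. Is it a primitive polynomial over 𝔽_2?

Yes

Write f(x) = x^10 + x^9 + x^8 + x^7 + x^6 + x^4 + x^3 + x + 1.
|GF(2^10)^×| = 2^10 − 1 = 1023. Prime factorization: 1023 = 3·11·31.
f is primitive ⇔ x has order 1023 in GF(2)[x]/(f), i.e. x^(1023/q) ≠ 1 for each prime q | 1023.
x^(341) mod f = x^7 + x^5 + x^2 + x + 1.
x^(93) mod f = x^9 + x^8 + x^7 + x^5 + x^4 + x^3 + x^2.
x^(33) mod f = x^9 + x^6 + x.
None equal 1, so x has full order 1023; f is primitive.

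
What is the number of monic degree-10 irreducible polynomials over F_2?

The number of monic irreducibles of degree 10 over GF(2) is (1/10)·Σ_{d∣10} μ(10/d) 2^d.
Divisors of 10: 1, 2, 5, 10; μ(10/d) for each: 1, -1, -1, 1.
Σ = 2^1 − 2^2 − 2^5 + 2^10 = 990.
N = 990/10 = 99.

99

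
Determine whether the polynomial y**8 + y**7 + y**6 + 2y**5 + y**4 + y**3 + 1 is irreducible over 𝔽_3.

No

Write m(y) = y**8 + y**7 + y**6 + 2y**5 + y**4 + y**3 + 1.
Check for roots in 𝔽_3: m(0) = 1; m(1) = 2; m(2) = 0 → root.
m(2) = 0, so (y − 2) divides m(y); m is reducible.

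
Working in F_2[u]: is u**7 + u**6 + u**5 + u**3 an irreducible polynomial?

No

Write m(u) = u**7 + u**6 + u**5 + u**3.
Check for roots in F_2: m(0) = 0 → root; m(1) = 0 → root.
m(0) = 0, so (u) divides m(u); m is reducible.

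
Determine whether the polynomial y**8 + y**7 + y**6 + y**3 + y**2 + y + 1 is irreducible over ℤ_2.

Write h(y) = y**8 + y**7 + y**6 + y**3 + y**2 + y + 1.
Check for roots in ℤ_2: h(0) = 1; h(1) = 1.
No roots, so no linear factors.
Monic irreducibles of degree 2 over GF(2): y**2 + y + 1.
None of them divide h (all give nonzero remainder).
Monic irreducibles of degree 3 over GF(2): y**3 + y + 1, y**3 + y**2 + 1.
None of them divide h (all give nonzero remainder).
Monic irreducibles of degree 4 over GF(2): y**4 + y + 1, y**4 + y**3 + 1, y**4 + y**3 + y**2 + y + 1.
None of them divide h (all give nonzero remainder).
No irreducible factor of degree ≤ 4 exists, so h is irreducible over GF(2).

Yes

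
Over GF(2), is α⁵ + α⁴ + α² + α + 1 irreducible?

Write f(α) = α⁵ + α⁴ + α² + α + 1.
Check for roots in GF(2): f(0) = 1; f(1) = 1.
No roots, so no linear factors.
Monic irreducibles of degree 2 over GF(2): α² + α + 1.
None of them divide f (all give nonzero remainder).
No irreducible factor of degree ≤ 2 exists, so f is irreducible over GF(2).

Yes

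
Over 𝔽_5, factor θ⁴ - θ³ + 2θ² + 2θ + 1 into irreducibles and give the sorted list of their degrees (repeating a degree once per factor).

Write h(θ) = θ⁴ - θ³ + 2θ² + 2θ + 1.
Roots in 𝔽_5: h(0) = 1; h(1) = 0 → root; h(2) = 1; h(3) = 4; h(4) = 3.
Linear factors from roots: (θ - 1).
Complete factorization: h(θ) = (θ - 1)·(θ³ + 2θ - 1).
Factor degrees with multiplicity: 1 + 3 = 4.

1, 3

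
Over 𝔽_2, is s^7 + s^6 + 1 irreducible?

Write m(s) = s^7 + s^6 + 1.
Check for roots in 𝔽_2: m(0) = 1; m(1) = 1.
No roots, so no linear factors.
Monic irreducibles of degree 2 over GF(2): s^2 + s + 1.
None of them divide m (all give nonzero remainder).
Monic irreducibles of degree 3 over GF(2): s^3 + s + 1, s^3 + s^2 + 1.
None of them divide m (all give nonzero remainder).
No irreducible factor of degree ≤ 3 exists, so m is irreducible over GF(2).

Yes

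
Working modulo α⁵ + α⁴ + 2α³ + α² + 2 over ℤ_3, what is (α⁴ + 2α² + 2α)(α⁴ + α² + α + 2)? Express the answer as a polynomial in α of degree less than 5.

2α^4 + 2α^3 + 2

Multiply in ℤ_3[α]: (α⁴ + 2α² + 2α)·(α⁴ + α² + α + 2) = α⁸ + α⁴ + α³ + α.
Reduce using α⁵ ≡ 2α⁴ + α³ + 2α² + 1 (mod α⁵ + α⁴ + 2α³ + α² + 2).
Reduced: 2α⁴ + 2α³ + 2.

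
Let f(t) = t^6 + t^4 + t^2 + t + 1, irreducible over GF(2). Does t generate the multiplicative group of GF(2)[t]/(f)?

|GF(2^6)^×| = 2^6 − 1 = 63. Prime factorization: 63 = 3^2·7.
f is primitive ⇔ t has order 63 in GF(2)[t]/(f), i.e. t^(63/q) ≠ 1 for each prime q | 63.
t^(21) mod f = 1
t^(9) mod f = t^4 + t^2 + t.
Since t^(21) = 1, the order of t divides 21 < 63; not primitive.

No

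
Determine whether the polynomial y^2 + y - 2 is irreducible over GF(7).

Write h(y) = y^2 + y - 2.
Check for roots in GF(7): h(0) = 5; h(1) = 0 → root; h(2) = 4; h(3) = 3; h(4) = 4; h(5) = 0 → root; h(6) = 5.
h(1) = 0, so (y − 1) divides h(y); h is reducible.

No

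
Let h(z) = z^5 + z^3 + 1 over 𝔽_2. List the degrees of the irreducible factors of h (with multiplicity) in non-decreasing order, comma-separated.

5

Roots in 𝔽_2: h(0) = 1; h(1) = 1.
Complete factorization: h(z) = (z^5 + z^3 + 1).
Factor degrees with multiplicity: 5 = 5.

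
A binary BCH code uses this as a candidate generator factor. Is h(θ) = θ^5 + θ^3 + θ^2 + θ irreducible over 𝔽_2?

No

Check for roots in 𝔽_2: h(0) = 0 → root; h(1) = 0 → root.
h(0) = 0, so (θ) divides h(θ); h is reducible.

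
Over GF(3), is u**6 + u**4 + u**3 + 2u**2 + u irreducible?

Write m(u) = u**6 + u**4 + u**3 + 2u**2 + u.
Check for roots in GF(3): m(0) = 0 → root; m(1) = 0 → root; m(2) = 2.
m(0) = 0, so (u) divides m(u); m is reducible.

No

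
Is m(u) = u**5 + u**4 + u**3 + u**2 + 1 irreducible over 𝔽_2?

Check for roots in 𝔽_2: m(0) = 1; m(1) = 1.
No roots, so no linear factors.
Monic irreducibles of degree 2 over GF(2): u**2 + u + 1.
None of them divide m (all give nonzero remainder).
No irreducible factor of degree ≤ 2 exists, so m is irreducible over GF(2).

Yes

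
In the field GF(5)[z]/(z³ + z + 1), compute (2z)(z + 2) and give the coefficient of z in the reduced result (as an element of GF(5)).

Multiply in GF(5)[z]: (2z)·(z + 2) = 2z² + 4z.
Reduced: 2z² + 4z.

4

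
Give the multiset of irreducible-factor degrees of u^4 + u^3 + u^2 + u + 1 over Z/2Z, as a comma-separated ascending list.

Write g(u) = u^4 + u^3 + u^2 + u + 1.
Roots in Z/2Z: g(0) = 1; g(1) = 1.
Complete factorization: g(u) = (u^4 + u^3 + u^2 + u + 1).
Factor degrees with multiplicity: 4 = 4.

4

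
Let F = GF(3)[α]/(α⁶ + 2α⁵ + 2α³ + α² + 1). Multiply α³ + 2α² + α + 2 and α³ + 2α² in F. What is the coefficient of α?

0

Multiply in GF(3)[α]: (α³ + 2α² + α + 2)·(α³ + 2α²) = α⁶ + α⁵ + 2α⁴ + α³ + α².
Reduce using α⁶ ≡ α⁵ + α³ + 2α² + 2 (mod α⁶ + 2α⁵ + 2α³ + α² + 1).
Reduced: 2α⁵ + 2α⁴ + 2α³ + 2.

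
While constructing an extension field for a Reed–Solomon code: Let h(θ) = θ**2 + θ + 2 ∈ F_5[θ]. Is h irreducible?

Check for roots in F_5: h(0) = 2; h(1) = 4; h(2) = 3; h(3) = 4; h(4) = 2.
No roots. A degree-2 polynomial over a field with no linear factor is irreducible.

Yes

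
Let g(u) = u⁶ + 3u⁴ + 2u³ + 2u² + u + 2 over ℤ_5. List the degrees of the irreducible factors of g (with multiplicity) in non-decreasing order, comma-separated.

1, 1, 1, 3

Roots in ℤ_5: g(0) = 2; g(1) = 1; g(2) = 0 → root; g(3) = 4; g(4) = 0 → root.
Linear factors from roots: (u + 3), (u + 1).
Complete factorization: g(u) = (u + 3)·(u + 1)^2·(u³ + u + 4).
Factor degrees with multiplicity: 1 + 1 + 1 + 3 = 6.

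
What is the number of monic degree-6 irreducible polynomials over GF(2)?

9

Gauss's count: N_{2}(6) = (1/6) Σ_{d|6} μ(6/d)·2^d.
Divisors of 6: 1, 2, 3, 6; μ(6/d) for each: 1, -1, -1, 1.
Σ = 2^1 − 2^2 − 2^3 + 2^6 = 54.
N = 54/6 = 9.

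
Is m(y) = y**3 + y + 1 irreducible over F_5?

Yes

Check for roots in F_5: m(0) = 1; m(1) = 3; m(2) = 1; m(3) = 1; m(4) = 4.
No roots. A degree-3 polynomial over a field with no linear factor is irreducible.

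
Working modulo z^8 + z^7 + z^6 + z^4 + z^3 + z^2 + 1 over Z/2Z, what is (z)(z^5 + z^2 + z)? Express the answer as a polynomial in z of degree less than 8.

Multiply in Z/2Z[z]: (z)·(z^5 + z^2 + z) = z^6 + z^3 + z^2.
Reduced: z^6 + z^3 + z^2.

z^6 + z^3 + z^2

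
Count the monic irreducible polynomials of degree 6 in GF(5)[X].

x^(5^6) − x is the product of all monic irreducibles of degree dividing 6; Möbius inversion gives N = (1/6) Σ μ(6/d)·5^d.
Divisors of 6: 1, 2, 3, 6; μ(6/d) for each: 1, -1, -1, 1.
Σ = 5^1 − 5^2 − 5^3 + 5^6 = 15480.
N = 15480/6 = 2580.

2580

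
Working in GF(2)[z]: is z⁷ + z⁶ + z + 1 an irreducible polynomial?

No

Write f(z) = z⁷ + z⁶ + z + 1.
Check for roots in GF(2): f(0) = 1; f(1) = 0 → root.
f(1) = 0, so (z − 1) divides f(z); f is reducible.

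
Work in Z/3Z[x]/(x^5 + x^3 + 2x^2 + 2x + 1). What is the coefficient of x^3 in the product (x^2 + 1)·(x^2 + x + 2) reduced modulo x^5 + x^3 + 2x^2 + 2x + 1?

1

Multiply in Z/3Z[x]: (x^2 + 1)·(x^2 + x + 2) = x^4 + x^3 + x + 2.
Reduced: x^4 + x^3 + x + 2.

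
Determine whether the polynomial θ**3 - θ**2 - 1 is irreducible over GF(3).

No

Write m(θ) = θ**3 - θ**2 - 1.
Check for roots in GF(3): m(0) = 2; m(1) = 2; m(2) = 0 → root.
m(2) = 0, so (θ − 2) divides m(θ); m is reducible.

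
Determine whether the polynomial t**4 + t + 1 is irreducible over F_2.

Yes

Write f(t) = t**4 + t + 1.
Check for roots in F_2: f(0) = 1; f(1) = 1.
No roots, so no linear factors.
Monic irreducibles of degree 2 over GF(2): t**2 + t + 1.
None of them divide f (all give nonzero remainder).
No irreducible factor of degree ≤ 2 exists, so f is irreducible over GF(2).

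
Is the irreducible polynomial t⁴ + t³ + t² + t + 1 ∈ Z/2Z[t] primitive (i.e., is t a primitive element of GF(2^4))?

No

Write f(t) = t⁴ + t³ + t² + t + 1.
|GF(2^4)^×| = 2^4 − 1 = 15. Prime factorization: 15 = 3·5.
f is primitive ⇔ t has order 15 in GF(2)[t]/(f), i.e. t^(15/q) ≠ 1 for each prime q | 15.
t^(5) mod f = 1
t^(3) mod f = t³.
Since t^(5) = 1, the order of t divides 5 < 15; not primitive.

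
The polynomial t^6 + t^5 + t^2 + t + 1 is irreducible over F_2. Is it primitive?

Yes

Write f(t) = t^6 + t^5 + t^2 + t + 1.
|GF(2^6)^×| = 2^6 − 1 = 63. Prime factorization: 63 = 3^2·7.
f is primitive ⇔ t has order 63 in GF(2)[t]/(f), i.e. t^(63/q) ≠ 1 for each prime q | 63.
t^(21) mod f = t^5 + t^3 + t^2.
t^(9) mod f = t^3 + t^2 + 1.
None equal 1, so t has full order 63; f is primitive.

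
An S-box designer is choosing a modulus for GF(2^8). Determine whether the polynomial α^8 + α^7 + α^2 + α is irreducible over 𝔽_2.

Write f(α) = α^8 + α^7 + α^2 + α.
Check for roots in 𝔽_2: f(0) = 0 → root; f(1) = 0 → root.
f(0) = 0, so (α) divides f(α); f is reducible.

No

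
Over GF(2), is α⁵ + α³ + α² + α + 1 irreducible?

Write f(α) = α⁵ + α³ + α² + α + 1.
Check for roots in GF(2): f(0) = 1; f(1) = 1.
No roots, so no linear factors.
Monic irreducibles of degree 2 over GF(2): α² + α + 1.
None of them divide f (all give nonzero remainder).
No irreducible factor of degree ≤ 2 exists, so f is irreducible over GF(2).

Yes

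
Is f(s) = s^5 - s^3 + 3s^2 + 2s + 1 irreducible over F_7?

Yes

Check for roots in F_7: f(0) = 1; f(1) = 6; f(2) = 6; f(3) = 5; f(4) = 2; f(5) = 6; f(6) = 2.
No roots, so no linear factors.
Degree-2 irreducible divisors: test the 21 monic irreducibles of degree 2 over GF(7).
None of them divide f (all give nonzero remainder).
No irreducible factor of degree ≤ 2 exists, so f is irreducible over GF(7).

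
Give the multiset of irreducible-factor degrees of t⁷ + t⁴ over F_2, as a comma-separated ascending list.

1, 1, 1, 1, 1, 2

Write f(t) = t⁷ + t⁴.
Roots in F_2: f(0) = 0 → root; f(1) = 0 → root.
Linear factors from roots: (t), (t + 1).
Complete factorization: f(t) = (t + 1)·(t)^4·(t² + t + 1).
Factor degrees with multiplicity: 1 + 1 + 1 + 1 + 1 + 2 = 7.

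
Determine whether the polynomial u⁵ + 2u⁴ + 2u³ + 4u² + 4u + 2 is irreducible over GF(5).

No

Write m(u) = u⁵ + 2u⁴ + 2u³ + 4u² + 4u + 2.
Check for roots in GF(5): m(0) = 2; m(1) = 0 → root; m(2) = 1; m(3) = 4; m(4) = 1.
m(1) = 0, so (u − 1) divides m(u); m is reducible.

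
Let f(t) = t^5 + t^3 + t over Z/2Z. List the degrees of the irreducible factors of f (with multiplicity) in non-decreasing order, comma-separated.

Roots in Z/2Z: f(0) = 0 → root; f(1) = 1.
Linear factors from roots: (t).
Complete factorization: f(t) = (t)·(t^2 + t + 1)^2.
Factor degrees with multiplicity: 1 + 2 + 2 = 5.

1, 2, 2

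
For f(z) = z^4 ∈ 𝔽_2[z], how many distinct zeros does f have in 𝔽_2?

Evaluate at each of the 2 elements of 𝔽_2:
f(0) = 0 → root; f(1) = 1.
Roots: {0}.

1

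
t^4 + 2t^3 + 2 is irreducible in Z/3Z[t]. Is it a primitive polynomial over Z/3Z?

Write f(t) = t^4 + 2t^3 + 2.
|GF(3^4)^×| = 3^4 − 1 = 80. Prime factorization: 80 = 2^4·5.
f is primitive ⇔ t has order 80 in GF(3)[t]/(f), i.e. t^(80/q) ≠ 1 for each prime q | 80.
t^(40) mod f = 2.
t^(16) mod f = 2t^2 + t + 2.
None equal 1, so t has full order 80; f is primitive.

Yes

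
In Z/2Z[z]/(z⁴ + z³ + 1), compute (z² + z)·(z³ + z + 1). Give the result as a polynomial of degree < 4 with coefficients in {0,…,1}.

Multiply in Z/2Z[z]: (z² + z)·(z³ + z + 1) = z⁵ + z⁴ + z³ + z.
Reduce using z⁴ ≡ z³ + 1 (mod z⁴ + z³ + 1).
Reduced: z³.

z^3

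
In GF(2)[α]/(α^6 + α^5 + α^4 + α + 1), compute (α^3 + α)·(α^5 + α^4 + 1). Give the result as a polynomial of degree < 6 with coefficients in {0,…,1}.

Multiply in GF(2)[α]: (α^3 + α)·(α^5 + α^4 + 1) = α^8 + α^7 + α^6 + α^5 + α^3 + α.
Reduce using α^6 ≡ α^5 + α^4 + α + 1 (mod α^6 + α^5 + α^4 + α + 1).
Reduced: α^5 + α^2 + α.

α^5 + α^2 + α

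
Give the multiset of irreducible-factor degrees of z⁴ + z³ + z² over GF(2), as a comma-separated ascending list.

Write h(z) = z⁴ + z³ + z².
Roots in GF(2): h(0) = 0 → root; h(1) = 1.
Linear factors from roots: (z).
Complete factorization: h(z) = (z)^2·(z² + z + 1).
Factor degrees with multiplicity: 1 + 1 + 2 = 4.

1, 1, 2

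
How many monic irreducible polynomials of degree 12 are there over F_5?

20343700

x^(5^12) − x is the product of all monic irreducibles of degree dividing 12; Möbius inversion gives N = (1/12) Σ μ(12/d)·5^d.
Divisors of 12: 1, 2, 3, 4, 6, 12; μ(12/d) for each: 0, 1, 0, -1, -1, 1.
Σ = 5^2 − 5^4 − 5^6 + 5^12 = 244124400.
N = 244124400/12 = 20343700.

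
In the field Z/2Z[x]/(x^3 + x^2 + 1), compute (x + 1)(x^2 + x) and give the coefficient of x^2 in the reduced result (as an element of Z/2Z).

Multiply in Z/2Z[x]: (x + 1)·(x^2 + x) = x^3 + x.
Reduce using x^3 ≡ x^2 + 1 (mod x^3 + x^2 + 1).
Reduced: x^2 + x + 1.

1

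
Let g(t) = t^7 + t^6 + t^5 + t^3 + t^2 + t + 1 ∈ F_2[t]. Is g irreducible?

Check for roots in F_2: g(0) = 1; g(1) = 1.
No roots, so no linear factors.
Monic irreducibles of degree 2 over GF(2): t^2 + t + 1.
None of them divide g (all give nonzero remainder).
Monic irreducibles of degree 3 over GF(2): t^3 + t + 1, t^3 + t^2 + 1.
None of them divide g (all give nonzero remainder).
No irreducible factor of degree ≤ 3 exists, so g is irreducible over GF(2).

Yes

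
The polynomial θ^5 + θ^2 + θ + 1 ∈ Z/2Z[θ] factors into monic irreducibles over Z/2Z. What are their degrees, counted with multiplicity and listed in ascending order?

Write f(θ) = θ^5 + θ^2 + θ + 1.
Roots in Z/2Z: f(0) = 1; f(1) = 0 → root.
Linear factors from roots: (θ + 1).
Complete factorization: f(θ) = (θ + 1)^2·(θ^3 + θ + 1).
Factor degrees with multiplicity: 1 + 1 + 3 = 5.

1, 1, 3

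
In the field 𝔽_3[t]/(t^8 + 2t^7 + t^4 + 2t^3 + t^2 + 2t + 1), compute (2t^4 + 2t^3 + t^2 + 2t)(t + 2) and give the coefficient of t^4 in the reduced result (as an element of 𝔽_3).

Multiply in 𝔽_3[t]: (2t^4 + 2t^3 + t^2 + 2t)·(t + 2) = 2t^5 + 2t^3 + t^2 + t.
Reduced: 2t^5 + 2t^3 + t^2 + t.

0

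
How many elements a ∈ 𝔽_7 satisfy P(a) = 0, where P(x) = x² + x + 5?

2

Evaluate at each of the 7 elements of 𝔽_7:
P(0) = 5; P(1) = 0 → root; P(2) = 4; P(3) = 3; P(4) = 4; P(5) = 0 → root; P(6) = 5.
Roots: {1, 5}.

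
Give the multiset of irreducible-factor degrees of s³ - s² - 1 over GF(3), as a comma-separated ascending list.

Write f(s) = s³ - s² - 1.
Roots in GF(3): f(0) = 2; f(1) = 2; f(2) = 0 → root.
Linear factors from roots: (s + 1).
Complete factorization: f(s) = (s + 1)·(s² + s - 1).
Factor degrees with multiplicity: 1 + 2 = 3.

1, 2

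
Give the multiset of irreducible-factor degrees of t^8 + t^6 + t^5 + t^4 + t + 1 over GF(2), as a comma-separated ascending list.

1, 1, 2, 4

Write f(t) = t^8 + t^6 + t^5 + t^4 + t + 1.
Roots in GF(2): f(0) = 1; f(1) = 0 → root.
Linear factors from roots: (t + 1).
Complete factorization: f(t) = (t + 1)^2·(t^2 + t + 1)·(t^4 + t^3 + 1).
Factor degrees with multiplicity: 1 + 1 + 2 + 4 = 8.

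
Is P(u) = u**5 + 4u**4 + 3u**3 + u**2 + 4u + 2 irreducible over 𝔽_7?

Yes

Check for roots in 𝔽_7: P(0) = 2; P(1) = 1; P(2) = 1; P(3) = 6; P(4) = 6; P(5) = 6; P(6) = 6.
No roots, so no linear factors.
Degree-2 irreducible divisors: test the 21 monic irreducibles of degree 2 over GF(7).
None of them divide P (all give nonzero remainder).
No irreducible factor of degree ≤ 2 exists, so P is irreducible over GF(7).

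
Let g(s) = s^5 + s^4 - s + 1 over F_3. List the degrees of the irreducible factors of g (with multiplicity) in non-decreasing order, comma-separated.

5

Roots in F_3: g(0) = 1; g(1) = 2; g(2) = 2.
Complete factorization: g(s) = (s^5 + s^4 - s + 1).
Factor degrees with multiplicity: 5 = 5.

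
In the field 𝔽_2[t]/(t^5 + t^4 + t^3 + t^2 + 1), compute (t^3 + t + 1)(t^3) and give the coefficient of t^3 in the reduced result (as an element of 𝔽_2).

1

Multiply in 𝔽_2[t]: (t^3 + t + 1)·(t^3) = t^6 + t^4 + t^3.
Reduce using t^5 ≡ t^4 + t^3 + t^2 + 1 (mod t^5 + t^4 + t^3 + t^2 + 1).
Reduced: t^4 + t^3 + t^2 + t + 1.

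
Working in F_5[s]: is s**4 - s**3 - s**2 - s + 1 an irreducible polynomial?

Yes

Write P(s) = s**4 - s**3 - s**2 - s + 1.
Check for roots in F_5: P(0) = 1; P(1) = 4; P(2) = 3; P(3) = 3; P(4) = 3.
No roots, so no linear factors.
Degree-2 irreducible divisors: test the 10 monic irreducibles of degree 2 over GF(5).
None of them divide P (all give nonzero remainder).
No irreducible factor of degree ≤ 2 exists, so P is irreducible over GF(5).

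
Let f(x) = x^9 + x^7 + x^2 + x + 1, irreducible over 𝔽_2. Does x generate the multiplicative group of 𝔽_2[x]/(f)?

|GF(2^9)^×| = 2^9 − 1 = 511. Prime factorization: 511 = 7·73.
f is primitive ⇔ x has order 511 in GF(2)[x]/(f), i.e. x^(511/q) ≠ 1 for each prime q | 511.
x^(73) mod f = x^5 + x^4 + x^3 + x^2.
x^(7) mod f = x^7.
None equal 1, so x has full order 511; f is primitive.

Yes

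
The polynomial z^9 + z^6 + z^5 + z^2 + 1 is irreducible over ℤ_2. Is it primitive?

No

Write f(z) = z^9 + z^6 + z^5 + z^2 + 1.
|GF(2^9)^×| = 2^9 − 1 = 511. Prime factorization: 511 = 7·73.
f is primitive ⇔ z has order 511 in GF(2)[z]/(f), i.e. z^(511/q) ≠ 1 for each prime q | 511.
z^(73) mod f = 1
z^(7) mod f = z^7.
Since z^(73) = 1, the order of z divides 73 < 511; not primitive.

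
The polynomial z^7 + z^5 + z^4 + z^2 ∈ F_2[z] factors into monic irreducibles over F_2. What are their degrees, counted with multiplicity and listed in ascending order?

1, 1, 1, 1, 1, 2

Write f(z) = z^7 + z^5 + z^4 + z^2.
Roots in F_2: f(0) = 0 → root; f(1) = 0 → root.
Linear factors from roots: (z), (z + 1).
Complete factorization: f(z) = (z)^2·(z + 1)^3·(z^2 + z + 1).
Factor degrees with multiplicity: 1 + 1 + 1 + 1 + 1 + 2 = 7.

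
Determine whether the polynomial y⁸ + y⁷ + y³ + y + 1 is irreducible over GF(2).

Yes

Write m(y) = y⁸ + y⁷ + y³ + y + 1.
Check for roots in GF(2): m(0) = 1; m(1) = 1.
No roots, so no linear factors.
Monic irreducibles of degree 2 over GF(2): y² + y + 1.
None of them divide m (all give nonzero remainder).
Monic irreducibles of degree 3 over GF(2): y³ + y + 1, y³ + y² + 1.
None of them divide m (all give nonzero remainder).
Monic irreducibles of degree 4 over GF(2): y⁴ + y + 1, y⁴ + y³ + 1, y⁴ + y³ + y² + y + 1.
None of them divide m (all give nonzero remainder).
No irreducible factor of degree ≤ 4 exists, so m is irreducible over GF(2).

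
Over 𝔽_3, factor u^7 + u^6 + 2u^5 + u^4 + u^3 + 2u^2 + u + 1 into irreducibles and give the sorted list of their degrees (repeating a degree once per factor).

1, 3, 3

Write h(u) = u^7 + u^6 + 2u^5 + u^4 + u^3 + 2u^2 + u + 1.
Roots in 𝔽_3: h(0) = 1; h(1) = 1; h(2) = 0 → root.
Linear factors from roots: (u + 1).
Complete factorization: h(u) = (u + 1)·(u^3 + u^2 + u + 2)·(u^3 + 2u^2 + 2u + 2).
Factor degrees with multiplicity: 1 + 3 + 3 = 7.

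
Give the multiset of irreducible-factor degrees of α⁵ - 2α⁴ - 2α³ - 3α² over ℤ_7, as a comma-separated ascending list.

Write h(α) = α⁵ - 2α⁴ - 2α³ - 3α².
Linear factors from roots: (α), (α - 2), (α - 3), (α + 3).
Complete factorization: h(α) = (α + 3)·(α - 3)·(α - 2)·(α)^2.
Factor degrees with multiplicity: 1 + 1 + 1 + 1 + 1 = 5.

1, 1, 1, 1, 1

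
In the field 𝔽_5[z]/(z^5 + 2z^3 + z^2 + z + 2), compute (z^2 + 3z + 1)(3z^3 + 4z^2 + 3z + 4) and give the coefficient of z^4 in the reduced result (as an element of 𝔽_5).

Multiply in 𝔽_5[z]: (z^2 + 3z + 1)·(3z^3 + 4z^2 + 3z + 4) = 3z^5 + 3z^4 + 3z^3 + 2z^2 + 4.
Reduce using z^5 ≡ 3z^3 + 4z^2 + 4z + 3 (mod z^5 + 2z^3 + z^2 + z + 2).
Reduced: 3z^4 + 2z^3 + 4z^2 + 2z + 3.

3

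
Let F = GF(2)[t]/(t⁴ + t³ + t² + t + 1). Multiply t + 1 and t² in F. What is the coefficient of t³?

1

Multiply in GF(2)[t]: (t + 1)·(t²) = t³ + t².
Reduced: t³ + t².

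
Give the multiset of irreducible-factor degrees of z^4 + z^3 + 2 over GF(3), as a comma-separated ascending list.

Write g(z) = z^4 + z^3 + 2.
Roots in GF(3): g(0) = 2; g(1) = 1; g(2) = 2.
Complete factorization: g(z) = (z^4 + z^3 + 2).
Factor degrees with multiplicity: 4 = 4.

4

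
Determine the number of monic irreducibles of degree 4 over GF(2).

3

x^(2^4) − x is the product of all monic irreducibles of degree dividing 4; Möbius inversion gives N = (1/4) Σ μ(4/d)·2^d.
Divisors of 4: 1, 2, 4; μ(4/d) for each: 0, -1, 1.
Σ = − 2^2 + 2^4 = 12.
N = 12/4 = 3.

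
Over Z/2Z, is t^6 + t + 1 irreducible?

Write f(t) = t^6 + t + 1.
Check for roots in Z/2Z: f(0) = 1; f(1) = 1.
No roots, so no linear factors.
Monic irreducibles of degree 2 over GF(2): t^2 + t + 1.
None of them divide f (all give nonzero remainder).
Monic irreducibles of degree 3 over GF(2): t^3 + t + 1, t^3 + t^2 + 1.
None of them divide f (all give nonzero remainder).
No irreducible factor of degree ≤ 3 exists, so f is irreducible over GF(2).

Yes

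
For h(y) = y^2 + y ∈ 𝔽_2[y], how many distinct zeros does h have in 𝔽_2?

Evaluate at each of the 2 elements of 𝔽_2:
h(0) = 0 → root; h(1) = 0 → root.
Roots: {0, 1}.

2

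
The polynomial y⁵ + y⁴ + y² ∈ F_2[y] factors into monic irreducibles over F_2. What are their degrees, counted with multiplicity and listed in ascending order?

Write f(y) = y⁵ + y⁴ + y².
Roots in F_2: f(0) = 0 → root; f(1) = 1.
Linear factors from roots: (y).
Complete factorization: f(y) = (y)^2·(y³ + y² + 1).
Factor degrees with multiplicity: 1 + 1 + 3 = 5.

1, 1, 3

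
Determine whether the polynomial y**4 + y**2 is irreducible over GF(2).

No

Write h(y) = y**4 + y**2.
Check for roots in GF(2): h(0) = 0 → root; h(1) = 0 → root.
h(0) = 0, so (y) divides h(y); h is reducible.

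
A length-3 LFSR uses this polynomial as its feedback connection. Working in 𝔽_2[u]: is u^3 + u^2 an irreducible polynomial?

No

Write g(u) = u^3 + u^2.
Check for roots in 𝔽_2: g(0) = 0 → root; g(1) = 0 → root.
g(0) = 0, so (u) divides g(u); g is reducible.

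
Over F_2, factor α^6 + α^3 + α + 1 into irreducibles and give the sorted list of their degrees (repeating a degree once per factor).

Write h(α) = α^6 + α^3 + α + 1.
Roots in F_2: h(0) = 1; h(1) = 0 → root.
Linear factors from roots: (α + 1).
Complete factorization: h(α) = (α + 1)^3·(α^3 + α^2 + 1).
Factor degrees with multiplicity: 1 + 1 + 1 + 3 = 6.

1, 1, 1, 3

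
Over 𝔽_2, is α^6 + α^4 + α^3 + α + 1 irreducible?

Write f(α) = α^6 + α^4 + α^3 + α + 1.
Check for roots in 𝔽_2: f(0) = 1; f(1) = 1.
No roots, so no linear factors.
Monic irreducibles of degree 2 over GF(2): α^2 + α + 1.
None of them divide f (all give nonzero remainder).
Monic irreducibles of degree 3 over GF(2): α^3 + α + 1, α^3 + α^2 + 1.
None of them divide f (all give nonzero remainder).
No irreducible factor of degree ≤ 3 exists, so f is irreducible over GF(2).

Yes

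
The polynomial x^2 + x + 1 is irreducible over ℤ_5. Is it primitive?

No

Write f(x) = x^2 + x + 1.
|GF(5^2)^×| = 5^2 − 1 = 24. Prime factorization: 24 = 2^3·3.
f is primitive ⇔ x has order 24 in GF(5)[x]/(f), i.e. x^(24/q) ≠ 1 for each prime q | 24.
x^(12) mod f = 1
x^(8) mod f = 4x + 4.
Since x^(12) = 1, the order of x divides 12 < 24; not primitive.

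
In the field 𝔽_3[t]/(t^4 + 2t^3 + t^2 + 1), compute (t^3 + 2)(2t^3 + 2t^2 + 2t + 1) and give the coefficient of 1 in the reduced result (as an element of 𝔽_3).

Multiply in 𝔽_3[t]: (t^3 + 2)·(2t^3 + 2t^2 + 2t + 1) = 2t^6 + 2t^5 + 2t^4 + 2t^3 + t^2 + t + 2.
Reduce using t^4 ≡ t^3 + 2t^2 + 2 (mod t^4 + 2t^3 + t^2 + 1).
Reduced: 2t^3 + t^2 + 1.

1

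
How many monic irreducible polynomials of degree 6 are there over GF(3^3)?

x^(27^6) − x is the product of all monic irreducibles of degree dividing 6; Möbius inversion gives N = (1/6) Σ μ(6/d)·27^d.
Divisors of 6: 1, 2, 3, 6; μ(6/d) for each: 1, -1, -1, 1.
Σ = 27^1 − 27^2 − 27^3 + 27^6 = 387400104.
N = 387400104/6 = 64566684.

64566684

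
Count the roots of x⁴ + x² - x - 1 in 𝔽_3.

1

Write P(x) = x⁴ + x² - x - 1.
Evaluate at each of the 3 elements of 𝔽_3:
P(0) = 2; P(1) = 0 → root; P(2) = 2.
Roots: {1}.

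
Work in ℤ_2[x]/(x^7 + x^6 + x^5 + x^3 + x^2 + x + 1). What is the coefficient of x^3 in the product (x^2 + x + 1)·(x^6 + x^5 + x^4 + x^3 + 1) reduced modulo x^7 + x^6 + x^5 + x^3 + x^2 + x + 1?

1

Multiply in ℤ_2[x]: (x^2 + x + 1)·(x^6 + x^5 + x^4 + x^3 + 1) = x^8 + x^6 + x^5 + x^3 + x^2 + x + 1.
Reduce using x^7 ≡ x^6 + x^5 + x^3 + x^2 + x + 1 (mod x^7 + x^6 + x^5 + x^3 + x^2 + x + 1).
Reduced: x^6 + x^4 + x^3 + x^2 + x.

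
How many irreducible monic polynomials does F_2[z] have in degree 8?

By the necklace-counting formula, N_2(8) = (1/8) Σ_{d|8} μ(8/d)·2^d.
Divisors of 8: 1, 2, 4, 8; μ(8/d) for each: 0, 0, -1, 1.
Σ = − 2^4 + 2^8 = 240.
N = 240/8 = 30.

30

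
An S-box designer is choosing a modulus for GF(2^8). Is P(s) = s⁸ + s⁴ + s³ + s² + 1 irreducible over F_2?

Check for roots in F_2: P(0) = 1; P(1) = 1.
No roots, so no linear factors.
Monic irreducibles of degree 2 over GF(2): s² + s + 1.
None of them divide P (all give nonzero remainder).
Monic irreducibles of degree 3 over GF(2): s³ + s + 1, s³ + s² + 1.
None of them divide P (all give nonzero remainder).
Monic irreducibles of degree 4 over GF(2): s⁴ + s + 1, s⁴ + s³ + 1, s⁴ + s³ + s² + s + 1.
None of them divide P (all give nonzero remainder).
No irreducible factor of degree ≤ 4 exists, so P is irreducible over GF(2).

Yes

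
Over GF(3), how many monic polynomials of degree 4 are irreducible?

18

Gauss's count: N_{3}(4) = (1/4) Σ_{d|4} μ(4/d)·3^d.
Divisors of 4: 1, 2, 4; μ(4/d) for each: 0, -1, 1.
Σ = − 3^2 + 3^4 = 72.
N = 72/4 = 18.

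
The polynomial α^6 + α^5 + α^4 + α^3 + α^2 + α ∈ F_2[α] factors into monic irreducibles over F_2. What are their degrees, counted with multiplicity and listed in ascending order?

1, 1, 2, 2

Write f(α) = α^6 + α^5 + α^4 + α^3 + α^2 + α.
Roots in F_2: f(0) = 0 → root; f(1) = 0 → root.
Linear factors from roots: (α), (α + 1).
Complete factorization: f(α) = (α)·(α + 1)·(α^2 + α + 1)^2.
Factor degrees with multiplicity: 1 + 1 + 2 + 2 = 6.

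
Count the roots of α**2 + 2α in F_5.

Write f(α) = α**2 + 2α.
Evaluate at each of the 5 elements of F_5:
f(0) = 0 → root; f(1) = 3; f(2) = 3; f(3) = 0 → root; f(4) = 4.
Roots: {0, 3}.

2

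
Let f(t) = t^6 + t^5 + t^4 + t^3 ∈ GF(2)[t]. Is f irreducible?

Check for roots in GF(2): f(0) = 0 → root; f(1) = 0 → root.
f(0) = 0, so (t) divides f(t); f is reducible.

No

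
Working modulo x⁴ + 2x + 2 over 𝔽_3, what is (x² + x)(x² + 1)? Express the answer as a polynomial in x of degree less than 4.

x^3 + x^2 + 2x + 1

Multiply in 𝔽_3[x]: (x² + x)·(x² + 1) = x⁴ + x³ + x² + x.
Reduce using x⁴ ≡ x + 1 (mod x⁴ + 2x + 2).
Reduced: x³ + x² + 2x + 1.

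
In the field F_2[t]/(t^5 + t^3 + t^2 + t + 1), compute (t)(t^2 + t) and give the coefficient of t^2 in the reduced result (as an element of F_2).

Multiply in F_2[t]: (t)·(t^2 + t) = t^3 + t^2.
Reduced: t^3 + t^2.

1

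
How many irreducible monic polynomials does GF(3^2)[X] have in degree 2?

Gauss's count: N_{9}(2) = (1/2) Σ_{d|2} μ(2/d)·9^d.
Divisors of 2: 1, 2; μ(2/d) for each: -1, 1.
Σ = − 9^1 + 9^2 = 72.
N = 72/2 = 36.

36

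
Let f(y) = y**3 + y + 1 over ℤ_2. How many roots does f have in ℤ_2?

0

Evaluate at each of the 2 elements of ℤ_2:
f(0) = 1; f(1) = 1.
No element is a root.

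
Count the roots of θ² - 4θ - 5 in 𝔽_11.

Write f(θ) = θ² - 4θ - 5.
Evaluate at each of the 11 elements of 𝔽_11:
f(0) = 6; f(1) = 3; f(2) = 2; f(3) = 3; f(4) = 6; f(5) = 0 → root; f(6) = 7; f(7) = 5; f(8) = 5; f(9) = 7; f(10) = 0 → root.
Roots: {5, 10}.

2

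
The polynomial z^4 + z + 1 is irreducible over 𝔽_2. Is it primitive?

Yes

Write f(z) = z^4 + z + 1.
|GF(2^4)^×| = 2^4 − 1 = 15. Prime factorization: 15 = 3·5.
f is primitive ⇔ z has order 15 in GF(2)[z]/(f), i.e. z^(15/q) ≠ 1 for each prime q | 15.
z^(5) mod f = z^2 + z.
z^(3) mod f = z^3.
None equal 1, so z has full order 15; f is primitive.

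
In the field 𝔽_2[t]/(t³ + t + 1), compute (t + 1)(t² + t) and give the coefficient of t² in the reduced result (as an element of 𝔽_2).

Multiply in 𝔽_2[t]: (t + 1)·(t² + t) = t³ + t.
Reduce using t³ ≡ t + 1 (mod t³ + t + 1).
Reduced: 1.

0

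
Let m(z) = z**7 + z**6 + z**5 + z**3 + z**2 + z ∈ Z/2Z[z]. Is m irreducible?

No

Check for roots in Z/2Z: m(0) = 0 → root; m(1) = 0 → root.
m(0) = 0, so (z) divides m(z); m is reducible.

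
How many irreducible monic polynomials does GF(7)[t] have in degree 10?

28245840

By the necklace-counting formula, N_7(10) = (1/10) Σ_{d|10} μ(10/d)·7^d.
Divisors of 10: 1, 2, 5, 10; μ(10/d) for each: 1, -1, -1, 1.
Σ = 7^1 − 7^2 − 7^5 + 7^10 = 282458400.
N = 282458400/10 = 28245840.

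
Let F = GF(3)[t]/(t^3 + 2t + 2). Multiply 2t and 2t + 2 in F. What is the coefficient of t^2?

1

Multiply in GF(3)[t]: (2t)·(2t + 2) = t^2 + t.
Reduced: t^2 + t.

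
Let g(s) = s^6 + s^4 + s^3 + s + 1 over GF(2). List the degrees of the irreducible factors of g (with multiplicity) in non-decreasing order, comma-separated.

Roots in GF(2): g(0) = 1; g(1) = 1.
Complete factorization: g(s) = (s^6 + s^4 + s^3 + s + 1).
Factor degrees with multiplicity: 6 = 6.

6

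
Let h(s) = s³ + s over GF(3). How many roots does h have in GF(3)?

Evaluate at each of the 3 elements of GF(3):
h(0) = 0 → root; h(1) = 2; h(2) = 1.
Roots: {0}.

1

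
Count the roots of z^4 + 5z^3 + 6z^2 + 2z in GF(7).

4

Write h(z) = z^4 + 5z^3 + 6z^2 + 2z.
Evaluate at each of the 7 elements of GF(7):
h(0) = 0 → root; h(1) = 0 → root; h(2) = 0 → root; h(3) = 3; h(4) = 1; h(5) = 3; h(6) = 0 → root.
Roots: {0, 1, 2, 6}.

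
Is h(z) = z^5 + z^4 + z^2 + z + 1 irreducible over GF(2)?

Check for roots in GF(2): h(0) = 1; h(1) = 1.
No roots, so no linear factors.
Monic irreducibles of degree 2 over GF(2): z^2 + z + 1.
None of them divide h (all give nonzero remainder).
No irreducible factor of degree ≤ 2 exists, so h is irreducible over GF(2).

Yes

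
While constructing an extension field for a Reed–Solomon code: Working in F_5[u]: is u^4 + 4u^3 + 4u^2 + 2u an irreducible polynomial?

No

Write f(u) = u^4 + 4u^3 + 4u^2 + 2u.
Check for roots in F_5: f(0) = 0 → root; f(1) = 1; f(2) = 3; f(3) = 1; f(4) = 4.
f(0) = 0, so (u) divides f(u); f is reducible.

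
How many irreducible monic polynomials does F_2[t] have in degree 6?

9

The number of monic irreducibles of degree 6 over GF(2) is (1/6)·Σ_{d∣6} μ(6/d) 2^d.
Divisors of 6: 1, 2, 3, 6; μ(6/d) for each: 1, -1, -1, 1.
Σ = 2^1 − 2^2 − 2^3 + 2^6 = 54.
N = 54/6 = 9.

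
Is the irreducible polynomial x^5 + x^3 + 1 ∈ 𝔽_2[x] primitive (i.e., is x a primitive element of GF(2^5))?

Yes

Write f(x) = x^5 + x^3 + 1.
|GF(2^5)^×| = 2^5 − 1 = 31. Prime factorization: 31 = 31.
f is primitive ⇔ x has order 31 in GF(2)[x]/(f), i.e. x^(31/q) ≠ 1 for each prime q | 31.
x^(1) mod f = x.
None equal 1, so x has full order 31; f is primitive.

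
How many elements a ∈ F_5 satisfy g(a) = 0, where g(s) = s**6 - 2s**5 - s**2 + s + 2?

Evaluate at each of the 5 elements of F_5:
g(0) = 2; g(1) = 1; g(2) = 0 → root; g(3) = 4; g(4) = 3.
Roots: {2}.

1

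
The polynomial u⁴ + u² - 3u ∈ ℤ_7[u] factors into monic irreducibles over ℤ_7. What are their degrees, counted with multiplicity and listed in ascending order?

1, 1, 2

Write g(u) = u⁴ + u² - 3u.
Linear factors from roots: (u), (u - 2).
Complete factorization: g(u) = (u)·(u - 2)·(u² + 2u - 2).
Factor degrees with multiplicity: 1 + 1 + 2 = 4.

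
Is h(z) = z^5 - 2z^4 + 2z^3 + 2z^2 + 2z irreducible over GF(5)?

No

Check for roots in GF(5): h(0) = 0 → root; h(1) = 0 → root; h(2) = 3; h(3) = 4; h(4) = 0 → root.
h(0) = 0, so (z) divides h(z); h is reducible.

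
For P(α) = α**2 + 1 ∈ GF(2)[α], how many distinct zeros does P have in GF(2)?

Evaluate at each of the 2 elements of GF(2):
P(0) = 1; P(1) = 0 → root.
Roots: {1}.

1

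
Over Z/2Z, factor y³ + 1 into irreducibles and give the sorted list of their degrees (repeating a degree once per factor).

Write g(y) = y³ + 1.
Roots in Z/2Z: g(0) = 1; g(1) = 0 → root.
Linear factors from roots: (y + 1).
Complete factorization: g(y) = (y + 1)·(y² + y + 1).
Factor degrees with multiplicity: 1 + 2 = 3.

1, 2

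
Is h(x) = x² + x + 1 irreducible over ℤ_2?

Check for roots in ℤ_2: h(0) = 1; h(1) = 1.
No roots. A degree-2 polynomial over a field with no linear factor is irreducible.

Yes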